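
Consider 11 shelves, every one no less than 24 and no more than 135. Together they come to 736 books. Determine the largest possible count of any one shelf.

To make one shelf as large as possible, make the other 10 as small as possible.
The other 10 contribute at least 10 × 24 = 240, leaving at most 736 − 240 = 496.
But each shelf is capped at 135, so the maximum is 135.
Achievable: one at 135 and the other 10 totalling 601, which fits since 10 × 24 ≤ 601 ≤ 10 × 135.

135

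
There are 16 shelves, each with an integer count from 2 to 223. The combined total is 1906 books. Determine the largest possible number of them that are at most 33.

8

Suppose k of them are at most 33. Those contribute at most 33 each and the rest at most 223 each.
So the total is at most 33k + 223(16 − k) = 3568 − 190k. This must still be ≥ 1906, so k ≤ 8.
k = 8 is achieved by 8 values at 33 and 8 at 223, total 2048; lower one of the 223's by 142 (still > 33) to reach 1906.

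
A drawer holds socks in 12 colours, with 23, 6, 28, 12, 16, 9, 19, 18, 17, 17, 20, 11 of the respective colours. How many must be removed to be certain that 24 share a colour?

In the worst case you take as many as possible of each colour without reaching 24: 23 + 6 + 23 + 12 + 16 + 9 + 19 + 18 + 17 + 17 + 20 + 11 = 191.
The next one must give 24 of some colour, so 191 + 1 = 192.

192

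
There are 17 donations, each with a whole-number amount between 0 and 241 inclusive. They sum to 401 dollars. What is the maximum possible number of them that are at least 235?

If k of the values are ≥ 235, the total is ≥ 235k + 0(17 − k).
Setting 235k + 0(17 − k) ≤ 401 gives 235k ≤ 401, so k ≤ 1.
k = 1 is achieved by 1 value at 235 and 16 at 0, total 235; add 166 to one value (staying below 235) to reach 401.

1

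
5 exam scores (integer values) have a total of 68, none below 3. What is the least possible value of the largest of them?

14

The average is 68/5 > 13, so not all 5 can be 13 or less; the largest is ≥ 14.
Achievable: 3 of them at 14 and 2 at 13 total 68.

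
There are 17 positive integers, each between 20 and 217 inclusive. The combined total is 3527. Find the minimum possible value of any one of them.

55

Minimizing one value means maximizing the remaining 16.
The other 16 contribute at most 16 × 217 = 3472, leaving at least 3527 − 3472 = 55.
Since 55 ≥ 20, this is achievable: one at 55 and 16 at 217.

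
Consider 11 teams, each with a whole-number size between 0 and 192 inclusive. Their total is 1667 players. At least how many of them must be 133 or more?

If only k of them are at least 133, the other 11 − k are at most 132, so the total is at most k·192 + (11 − k)·132.
This must reach 1667, so k·192 + (11 − k)·132 ≥ 1667, giving k ≥ 4.
Exactly 4 works: 4 values at 192 and 7 at 132 total 1692; lower one of the high values by 25 (still ≥ 133) to hit 1667.

4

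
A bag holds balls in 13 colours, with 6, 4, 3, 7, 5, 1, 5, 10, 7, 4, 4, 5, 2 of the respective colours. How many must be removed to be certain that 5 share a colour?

In the worst case you take as many as possible of each colour without reaching 5: 4 + 4 + 3 + 4 + 4 + 1 + 4 + 4 + 4 + 4 + 4 + 4 + 2 = 46.
The next one must give 5 of some colour, so 46 + 1 = 47.

47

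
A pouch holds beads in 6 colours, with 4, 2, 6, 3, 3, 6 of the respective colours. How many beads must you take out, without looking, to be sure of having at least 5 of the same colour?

21

In the worst case you take as many as possible of each colour without reaching 5: 4 + 2 + 4 + 3 + 3 + 4 = 20.
The next one must give 5 of some colour, so 20 + 1 = 21.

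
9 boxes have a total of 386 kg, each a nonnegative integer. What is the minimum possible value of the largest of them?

If every one of the 9 were at most 42, the total would be at most 9 × 42 = 378 < 386.
Equality holds with 8 values of 43 and 1 value of 42.

43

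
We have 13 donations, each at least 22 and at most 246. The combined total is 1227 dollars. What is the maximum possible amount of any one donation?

Maximizing one value means minimizing the remaining 12.
The other 12 contribute at least 12 × 22 = 264, leaving at most 1227 − 264 = 963.
But each donation is capped at 246, so the maximum is 246.
Achievable: one at 246 and the other 12 totalling 981, which fits since 12 × 22 ≤ 981 ≤ 12 × 246.

246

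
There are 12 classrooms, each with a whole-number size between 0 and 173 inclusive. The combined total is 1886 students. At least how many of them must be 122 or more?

Each value short of 122 is at most 121, costing at least 173 − 121 = 52 against the maximum total of 2076.
We can afford to lose at most 2076 − 1886 = 190, so at most ⌊190/52⌋ = 3 fall short, and at least 9 are ≥ 122.
Exactly 9 works: 9 values at 173 and 3 at 121 total 1920; lower one of the high values by 34 (still ≥ 122) to hit 1886.

9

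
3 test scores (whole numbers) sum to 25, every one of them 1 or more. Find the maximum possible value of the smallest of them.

The average is 25/3 < 9, so some value is ≤ 8.
Achievable: 2 of them at 8 and 1 at 9 total 25.

8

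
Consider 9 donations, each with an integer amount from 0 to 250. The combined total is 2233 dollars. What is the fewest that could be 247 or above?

Suppose at most 9 − j of them reach 247; then j values are ≤ 246 and the rest ≤ 250.
The total is then ≤ 246·j + 250·(9 − j) = 2250 − 4j. For this to be ≥ 2233 we need j ≤ 4, so at least 9 − 4 = 5 must reach 247.
Exactly 5 works: 5 values at 250 and 4 at 246 total 2234; lower one of the high values by 1 (still ≥ 247) to hit 2233.

5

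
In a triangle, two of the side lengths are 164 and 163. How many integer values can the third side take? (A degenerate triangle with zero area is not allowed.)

325

The triangle inequality gives |164 − 163| < c < 164 + 163, i.e. 1 < c < 327.
So c can be any integer from 2 to 326: 325 values.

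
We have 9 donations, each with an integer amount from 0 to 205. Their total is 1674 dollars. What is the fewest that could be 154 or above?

Each value short of 154 is at most 153, costing at least 205 − 153 = 52 against the maximum total of 1845.
We can afford to lose at most 1845 − 1674 = 171, so at most ⌊171/52⌋ = 3 fall short, and at least 6 are ≥ 154.
Exactly 6 works: 6 values at 205 and 3 at 153 total 1689; lower one of the high values by 15 (still ≥ 154) to hit 1674.

6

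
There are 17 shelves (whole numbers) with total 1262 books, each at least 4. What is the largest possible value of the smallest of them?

74

If every one of the 17 were at least 75, the total would be at least 17 × 75 = 1275 > 1262.
Achievable: 13 of them at 74 and 4 at 75 total 1262.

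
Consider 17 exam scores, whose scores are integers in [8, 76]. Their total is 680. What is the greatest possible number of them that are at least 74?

8

If k of the values are ≥ 74, the total is ≥ 74k + 8(17 − k).
Setting 74k + 8(17 − k) ≤ 680 gives 66k ≤ 544, so k ≤ 8.
k = 8 is achieved by 8 values at 74 and 9 at 8, total 664; add 16 to one value (staying below 74) to reach 680.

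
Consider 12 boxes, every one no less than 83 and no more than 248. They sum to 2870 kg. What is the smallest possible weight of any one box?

142

Minimizing one value means maximizing the remaining 11.
The other 11 contribute at most 11 × 248 = 2728, leaving at least 2870 − 2728 = 142.
Since 142 ≥ 83, this is achievable: one at 142 and 11 at 248.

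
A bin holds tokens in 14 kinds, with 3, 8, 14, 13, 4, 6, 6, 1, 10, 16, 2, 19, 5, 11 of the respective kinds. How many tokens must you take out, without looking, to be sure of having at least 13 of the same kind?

In the worst case you take as many as possible of each kind without reaching 13: 3 + 8 + 12 + 12 + 4 + 6 + 6 + 1 + 10 + 12 + 2 + 12 + 5 + 11 = 104.
The next one must give 13 of some kind, so 104 + 1 = 105.

105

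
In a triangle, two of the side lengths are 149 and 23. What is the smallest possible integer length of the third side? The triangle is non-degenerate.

127

The third side must exceed |149 − 23| = 126.
The smallest integer above 126 is 127.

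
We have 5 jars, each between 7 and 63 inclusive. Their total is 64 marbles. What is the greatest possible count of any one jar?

Maximizing one value means minimizing the remaining 4.
The other 4 contribute at least 4 × 7 = 28, leaving at most 64 − 28 = 36.
Since 36 ≤ 63, this is achievable: one at 36 and 4 at 7.

36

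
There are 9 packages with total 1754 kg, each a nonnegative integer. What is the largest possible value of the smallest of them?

The average is 1754/9 < 195, so some value is ≤ 194.
Taking 1 copy of 194 and 8 copies of 195 gives exactly 1754, so 194 is attained.

194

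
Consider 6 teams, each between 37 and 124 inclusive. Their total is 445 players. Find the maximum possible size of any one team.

124

Maximizing one value means minimizing the remaining 5.
The other 5 contribute at least 5 × 37 = 185, leaving at most 445 − 185 = 260.
But each team is capped at 124, so the maximum is 124.
Achievable: one at 124 and the other 5 totalling 321, which fits since 5 × 37 ≤ 321 ≤ 5 × 124.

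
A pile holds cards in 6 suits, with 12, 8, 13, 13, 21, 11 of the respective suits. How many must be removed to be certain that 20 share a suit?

77

In the worst case you take as many as possible of each suit without reaching 20: 12 + 8 + 13 + 13 + 19 + 11 = 76.
The next one must give 20 of some suit, so 76 + 1 = 77.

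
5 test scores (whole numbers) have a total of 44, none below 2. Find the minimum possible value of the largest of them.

9

The average is 44/5 > 8, so not all 5 can be 8 or less; the largest is ≥ 9.
Taking 1 copy of 8 and 4 copies of 9 gives exactly 44, so 9 is attained.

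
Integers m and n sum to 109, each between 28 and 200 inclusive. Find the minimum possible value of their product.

Since m + n is fixed, pushing one of them to its bound minimizes the product.
The extreme feasible split is m = 28, n = 81, giving mn = 2268.

2268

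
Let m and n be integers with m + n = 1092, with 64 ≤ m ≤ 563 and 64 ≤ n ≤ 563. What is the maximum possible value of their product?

With m + n fixed, mn peaks when the two are closest together.
Taking m = 546 and n = 546 (both in [64, 563]) gives mn = 298116.

298116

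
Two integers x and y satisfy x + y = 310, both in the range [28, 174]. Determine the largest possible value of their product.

With x + y fixed, xy peaks when the two are closest together.
Taking x = 155 and y = 155 (both in [28, 174]) gives xy = 24025.

24025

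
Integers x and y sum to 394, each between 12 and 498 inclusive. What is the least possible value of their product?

4584

xy = x(394 − x) is concave in x, so over [12, 382] it is minimized at an endpoint.
At the endpoint x = 12, y = 394 − 12 = 382, so xy = 12 × 382 = 4584.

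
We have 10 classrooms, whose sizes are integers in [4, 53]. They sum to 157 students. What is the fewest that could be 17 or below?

2

If only k of them are at most 17, the other 10 − k are at least 18, so the total is at least (10 − k)·18 + k·4.
This is ≤ 157, so (10 − k)·18 + 4k ≤ 157, which gives k ≥ 2.
Exactly 2 works: 2 values at 4 and 8 at 18 total 152; raise one of the low values by 5 (still ≤ 17) to hit 157.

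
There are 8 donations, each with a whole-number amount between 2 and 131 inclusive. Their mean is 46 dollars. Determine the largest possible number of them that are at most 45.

The total is 8 × 46 = 368.
Suppose k of them are at most 45. Those contribute at most 45 each and the rest at most 131 each.
So the total is at most 45k + 131(8 − k) = 1048 − 86k. This must still be ≥ 368, so k ≤ 7.
k = 7 is achieved by 7 values at 45 and 1 at 131, total 446; lower one of the 131's by 78 (still > 45) to reach 368.

7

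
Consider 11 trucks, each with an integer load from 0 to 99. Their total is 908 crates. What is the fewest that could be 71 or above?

5

Suppose at most 11 − j of them reach 71; then j values are ≤ 70 and the rest ≤ 99.
The total is then ≤ 70·j + 99·(11 − j) = 1089 − 29j. For this to be ≥ 908 we need j ≤ 6, so at least 11 − 6 = 5 must reach 71.
Exactly 5 works: 5 values at 99 and 6 at 70 total 915; lower one of the high values by 7 (still ≥ 71) to hit 908.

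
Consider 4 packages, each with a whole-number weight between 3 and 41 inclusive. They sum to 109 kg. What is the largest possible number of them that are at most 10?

Suppose k of them are at most 10. Those contribute at most 10 each and the rest at most 41 each.
So the total is at most 10k + 41(4 − k) = 164 − 31k. This must still be ≥ 109, so k ≤ 1.
k = 1 is achieved by 1 value at 10 and 3 at 41, total 133; lower one of the 41's by 24 (still > 10) to reach 109.

1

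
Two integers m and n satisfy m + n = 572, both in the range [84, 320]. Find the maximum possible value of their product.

mn = m(572 − m) is maximized when m is as near 572/2 as the bounds allow.
Taking m = 286 and n = 286 (both in [84, 320]) gives mn = 81796.

81796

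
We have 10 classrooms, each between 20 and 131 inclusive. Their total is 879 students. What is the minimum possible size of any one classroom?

20

To make one classroom as small as possible, make the other 9 as large as possible.
The other 9 can take up 9 × 131 = 1179 ≥ 879 − 20, so one classroom can sit at its floor of 20.
Achievable: one at 20 and the other 9 totalling 859, which fits since 9 × 20 ≤ 859 ≤ 9 × 131.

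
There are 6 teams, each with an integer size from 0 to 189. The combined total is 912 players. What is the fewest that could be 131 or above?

3

Each value short of 131 is at most 130, costing at least 189 − 130 = 59 against the maximum total of 1134.
We can afford to lose at most 1134 − 912 = 222, so at most ⌊222/59⌋ = 3 fall short, and at least 3 are ≥ 131.
Exactly 3 works: 3 values at 189 and 3 at 130 total 957; lower one of the high values by 45 (still ≥ 131) to hit 912.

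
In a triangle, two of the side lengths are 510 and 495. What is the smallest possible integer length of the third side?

16

The third side must exceed |510 − 495| = 15.
The smallest integer above 15 is 16.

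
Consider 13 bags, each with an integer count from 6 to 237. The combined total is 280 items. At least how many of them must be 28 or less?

Each value above 28 is at least 29, contributing at least 29 − 6 = 23 above the floor 6.
The sum exceeds the floor total 78 by 202, so at most ⌊202/23⌋ = 8 exceed 28, and at least 5 are ≤ 28.
Exactly 5 works: 5 values at 6 and 8 at 29 total 262; raise one of the low values by 18 (still ≤ 28) to hit 280.

5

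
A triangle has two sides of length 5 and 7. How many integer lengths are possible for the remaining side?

9

The triangle inequality gives |5 − 7| < c < 5 + 7, i.e. 2 < c < 12.
So c can be any integer from 3 to 11: 9 values.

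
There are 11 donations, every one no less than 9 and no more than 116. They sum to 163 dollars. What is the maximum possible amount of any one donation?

Maximizing one value means minimizing the remaining 10.
The other 10 contribute at least 10 × 9 = 90, leaving at most 163 − 90 = 73.
Since 73 ≤ 116, this is achievable: one at 73 and 10 at 9.

73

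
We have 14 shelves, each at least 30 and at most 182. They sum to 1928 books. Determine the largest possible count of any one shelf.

To make one shelf as large as possible, make the other 13 as small as possible.
The other 13 contribute at least 13 × 30 = 390, leaving at most 1928 − 390 = 1538.
But each shelf is capped at 182, so the maximum is 182.
Achievable: one at 182 and the other 13 totalling 1746, which fits since 13 × 30 ≤ 1746 ≤ 13 × 182.

182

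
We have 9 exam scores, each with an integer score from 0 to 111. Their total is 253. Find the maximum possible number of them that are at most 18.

8

Suppose k of them are at most 18. Those contribute at most 18 each and the rest at most 111 each.
So the total is at most 18k + 111(9 − k) = 999 − 93k. This must still be ≥ 253, so k ≤ 8.
k = 8 is achieved by 8 values at 18 and 1 at 111, total 255; lower one of the 111's by 2 (still > 18) to reach 253.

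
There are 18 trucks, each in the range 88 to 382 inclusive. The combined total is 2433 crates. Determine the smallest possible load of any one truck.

88

Minimizing one value means maximizing the remaining 17.
The other 17 can take up 17 × 382 = 6494 ≥ 2433 − 88, so one truck can sit at its floor of 88.
Achievable: one at 88 and the other 17 totalling 2345, which fits since 17 × 88 ≤ 2345 ≤ 17 × 382.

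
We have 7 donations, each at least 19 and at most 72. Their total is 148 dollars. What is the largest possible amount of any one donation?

34

To make one donation as large as possible, make the other 6 as small as possible.
The other 6 contribute at least 6 × 19 = 114, leaving at most 148 − 114 = 34.
Since 34 ≤ 72, this is achievable: one at 34 and 6 at 19.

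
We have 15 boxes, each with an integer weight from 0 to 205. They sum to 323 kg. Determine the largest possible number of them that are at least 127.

Suppose k of them are at least 127. Those contribute at least 127 each and the other 15 − k at least 0 each.
So the total is at least 127k + 0(15 − k) = 0 + 127k. This must be ≤ 323, giving k ≤ 2.
k = 2 is achieved by 2 values at 127 and 13 at 0, total 254; add 69 to one value (staying below 127) to reach 323.

2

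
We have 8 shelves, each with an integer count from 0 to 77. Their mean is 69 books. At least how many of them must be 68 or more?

The total is 8 × 69 = 552.
Suppose at most 8 − j of them reach 68; then j values are ≤ 67 and the rest ≤ 77.
The total is then ≤ 67·j + 77·(8 − j) = 616 − 10j. For this to be ≥ 552 we need j ≤ 6, so at least 8 − 6 = 2 must reach 68.
Exactly 2 works: 2 values at 77 and 6 at 67 total 556; lower one of the high values by 4 (still ≥ 68) to hit 552.

2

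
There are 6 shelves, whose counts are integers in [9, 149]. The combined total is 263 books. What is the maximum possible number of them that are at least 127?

With k values at 127 or above and the rest at least 9, the sum is at least 54 + 118k.
Since the sum is 263, we need 118k ≤ 209, i.e. k ≤ 1.
k = 1 is achieved by 1 value at 127 and 5 at 9, total 172; add 91 to one value (staying below 127) to reach 263.

1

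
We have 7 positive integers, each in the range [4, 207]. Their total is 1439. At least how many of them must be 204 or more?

If only k of them are at least 204, the other 7 − k are at most 203, so the total is at most k·207 + (7 − k)·203.
This must reach 1439, so k·207 + (7 − k)·203 ≥ 1439, giving k ≥ 5.
Exactly 5 works: 5 values at 207 and 2 at 203 total 1441; lower one of the high values by 2 (still ≥ 204) to hit 1439.

5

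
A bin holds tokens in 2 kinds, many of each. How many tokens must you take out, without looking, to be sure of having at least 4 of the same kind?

7

You could draw 3 of every kind without reaching 4 of any — 6 in all.
One more forces 4 of some kind, so 6 + 1 = 7.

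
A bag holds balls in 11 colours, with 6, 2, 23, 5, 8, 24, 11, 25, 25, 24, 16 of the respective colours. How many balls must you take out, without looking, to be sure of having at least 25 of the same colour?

168

In the worst case you take as many as possible of each colour without reaching 25: 6 + 2 + 23 + 5 + 8 + 24 + 11 + 24 + 24 + 24 + 16 = 167.
The next one must give 25 of some colour, so 167 + 1 = 168.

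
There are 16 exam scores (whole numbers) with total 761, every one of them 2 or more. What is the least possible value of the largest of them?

The 16 values sum to 761, so their maximum is at least ⌈761/16⌉ = 48.
Taking 7 copies of 47 and 9 copies of 48 gives exactly 761, so 48 is attained.

48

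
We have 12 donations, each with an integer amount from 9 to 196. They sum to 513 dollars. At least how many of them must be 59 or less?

Each value above 59 is at least 60, contributing at least 60 − 9 = 51 above the floor 9.
The sum exceeds the floor total 108 by 405, so at most ⌊405/51⌋ = 7 exceed 59, and at least 5 are ≤ 59.
Exactly 5 works: 5 values at 9 and 7 at 60 total 465; raise one of the low values by 48 (still ≤ 59) to hit 513.

5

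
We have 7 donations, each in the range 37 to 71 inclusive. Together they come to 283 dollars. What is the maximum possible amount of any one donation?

61

Maximizing one value means minimizing the remaining 6.
The other 6 contribute at least 6 × 37 = 222, leaving at most 283 − 222 = 61.
Since 61 ≤ 71, this is achievable: one at 61 and 6 at 37.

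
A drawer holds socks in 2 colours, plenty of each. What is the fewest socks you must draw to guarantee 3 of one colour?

5

In the worst case you draw 2 of each of the 2 colours: 2 × 2 = 4.
One more forces 3 of some colour, so 4 + 1 = 5.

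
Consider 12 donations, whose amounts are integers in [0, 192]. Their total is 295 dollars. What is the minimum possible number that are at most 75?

9

Let j be the number exceeding 75. Then the total is ≥ 76·j + 0·(12 − j) = 0 + 76j.
So 76j ≤ 295 and j ≤ 3; hence at least 12 − 3 = 9 are ≤ 75.
Exactly 9 works: 9 values at 0 and 3 at 76 total 228; raise one of the low values by 67 (still ≤ 75) to hit 295.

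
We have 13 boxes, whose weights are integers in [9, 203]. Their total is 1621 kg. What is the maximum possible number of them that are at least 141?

11

Suppose k of them are at least 141. Those contribute at least 141 each and the other 13 − k at least 9 each.
So the total is at least 141k + 9(13 − k) = 117 + 132k. This must be ≤ 1621, giving k ≤ 11.
k = 11 is achieved by 11 values at 141 and 2 at 9, total 1569; add 52 to one value (staying below 141) to reach 1621.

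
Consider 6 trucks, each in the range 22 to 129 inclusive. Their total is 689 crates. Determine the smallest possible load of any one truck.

To make one truck as small as possible, make the other 5 as large as possible.
The other 5 contribute at most 5 × 129 = 645, leaving at least 689 − 645 = 44.
Since 44 ≥ 22, this is achievable: one at 44 and 5 at 129.

44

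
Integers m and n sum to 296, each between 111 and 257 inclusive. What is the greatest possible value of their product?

mn = m(296 − m) is maximized when m is as near 296/2 as the bounds allow.
Taking m = 148 and n = 148 (both in [111, 257]) gives mn = 21904.

21904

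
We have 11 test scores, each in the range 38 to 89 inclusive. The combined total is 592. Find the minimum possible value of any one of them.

To make one score as small as possible, make the other 10 as large as possible.
The other 10 can take up 10 × 89 = 890 ≥ 592 − 38, so one score can sit at its floor of 38.
Achievable: one at 38 and the other 10 totalling 554, which fits since 10 × 38 ≤ 554 ≤ 10 × 89.

38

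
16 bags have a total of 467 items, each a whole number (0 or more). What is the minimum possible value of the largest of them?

30

If every one of the 16 were at most 29, the total would be at most 16 × 29 = 464 < 467.
Equality holds with 3 values of 30 and 13 values of 29.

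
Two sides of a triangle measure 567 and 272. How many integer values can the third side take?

543

The triangle inequality gives |567 − 272| < c < 567 + 272, i.e. 295 < c < 839.
So c can be any integer from 296 to 838: 543 values.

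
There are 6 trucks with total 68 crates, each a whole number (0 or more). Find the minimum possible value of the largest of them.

Some value must be at least ⌈68/6⌉ = 12, since 6 × 11 = 66 < 68.
Achievable: 2 of them at 12 and 4 at 11 total 68.

12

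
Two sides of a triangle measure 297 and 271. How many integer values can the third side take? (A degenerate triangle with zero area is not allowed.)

541

The triangle inequality gives |297 − 271| < c < 297 + 271, i.e. 26 < c < 568.
So c can be any integer from 27 to 567: 541 values.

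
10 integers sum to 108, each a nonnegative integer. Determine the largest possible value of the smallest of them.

10

The average is 108/10 < 11, so some value is ≤ 10.
Taking 2 copies of 10 and 8 copies of 11 gives exactly 108, so 10 is attained.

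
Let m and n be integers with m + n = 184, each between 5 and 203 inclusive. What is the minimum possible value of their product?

For a fixed sum, mn is smallest when m and n are as far apart as possible.
The extreme feasible split is m = 5, n = 179, giving mn = 895.

895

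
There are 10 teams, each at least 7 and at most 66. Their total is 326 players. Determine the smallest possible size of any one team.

7

To make one team as small as possible, make the other 9 as large as possible.
The other 9 can take up 9 × 66 = 594 ≥ 326 − 7, so one team can sit at its floor of 7.
Achievable: one at 7 and the other 9 totalling 319, which fits since 9 × 7 ≤ 319 ≤ 9 × 66.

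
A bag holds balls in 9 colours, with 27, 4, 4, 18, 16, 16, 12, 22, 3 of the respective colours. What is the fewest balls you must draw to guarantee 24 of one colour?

119

In the worst case you take as many as possible of each colour without reaching 24: 23 + 4 + 4 + 18 + 16 + 16 + 12 + 22 + 3 = 118.
The next one must give 24 of some colour, so 118 + 1 = 119.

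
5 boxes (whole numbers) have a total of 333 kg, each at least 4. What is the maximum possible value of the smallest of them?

If every one of the 5 were at least 67, the total would be at least 5 × 67 = 335 > 333.
Taking 2 copies of 66 and 3 copies of 67 gives exactly 333, so 66 is attained.

66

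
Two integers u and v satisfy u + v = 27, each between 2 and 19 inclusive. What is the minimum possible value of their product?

152

Since u + v is fixed, pushing one of them to its bound minimizes the product.
The extreme feasible split is u = 8, v = 19, giving uv = 152.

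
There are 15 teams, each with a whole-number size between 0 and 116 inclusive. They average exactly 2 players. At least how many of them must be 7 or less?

The total is 15 × 2 = 30.
Let j be the number exceeding 7. Then the total is ≥ 8·j + 0·(15 − j) = 0 + 8j.
So 8j ≤ 30 and j ≤ 3; hence at least 15 − 3 = 12 are ≤ 7.
Exactly 12 works: 12 values at 0 and 3 at 8 total 24; raise one of the low values by 6 (still ≤ 7) to hit 30.

12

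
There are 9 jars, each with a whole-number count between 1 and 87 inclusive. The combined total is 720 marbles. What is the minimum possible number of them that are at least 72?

If only k of them are at least 72, the other 9 − k are at most 71, so the total is at most k·87 + (9 − k)·71.
This must reach 720, so k·87 + (9 − k)·71 ≥ 720, giving k ≥ 6.
Exactly 6 works: 6 values at 87 and 3 at 71 total 735; lower one of the high values by 15 (still ≥ 72) to hit 720.

6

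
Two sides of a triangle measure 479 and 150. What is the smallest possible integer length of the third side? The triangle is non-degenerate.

330

The third side must exceed |479 − 150| = 329.
The smallest integer above 329 is 330.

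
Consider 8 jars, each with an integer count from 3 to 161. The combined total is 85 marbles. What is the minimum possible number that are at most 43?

7

If only k of them are at most 43, the other 8 − k are at least 44, so the total is at least (8 − k)·44 + k·3.
This is ≤ 85, so (8 − k)·44 + 3k ≤ 85, which gives k ≥ 7.
Exactly 7 works: 7 values at 3 and 1 at 44 total 65; raise one of the low values by 20 (still ≤ 43) to hit 85.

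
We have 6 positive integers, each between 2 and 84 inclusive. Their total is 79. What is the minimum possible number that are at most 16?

If only k of them are at most 16, the other 6 − k are at least 17, so the total is at least (6 − k)·17 + k·2.
This is ≤ 79, so (6 − k)·17 + 2k ≤ 79, which gives k ≥ 2.
Exactly 2 works: 2 values at 2 and 4 at 17 total 72; raise one of the low values by 7 (still ≤ 16) to hit 79.

2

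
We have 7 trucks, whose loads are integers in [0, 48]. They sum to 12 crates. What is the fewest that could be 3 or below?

4

If only k of them are at most 3, the other 7 − k are at least 4, so the total is at least (7 − k)·4 + k·0.
This is ≤ 12, so (7 − k)·4 + 0k ≤ 12, which gives k ≥ 4.
Exactly 4 works: 4 values at 0 and 3 at 4 total 12.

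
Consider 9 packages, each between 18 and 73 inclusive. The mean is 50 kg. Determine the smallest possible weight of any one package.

18

Minimizing one value means maximizing the remaining 8.
The total is 9 × 50 = 450.
The other 8 can take up 8 × 73 = 584 ≥ 450 − 18, so one package can sit at its floor of 18.
Achievable: one at 18 and the other 8 totalling 432, which fits since 8 × 18 ≤ 432 ≤ 8 × 73.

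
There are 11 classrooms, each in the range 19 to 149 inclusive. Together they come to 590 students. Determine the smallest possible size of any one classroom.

Minimizing one value means maximizing the remaining 10.
The other 10 can take up 10 × 149 = 1490 ≥ 590 − 19, so one classroom can sit at its floor of 19.
Achievable: one at 19 and the other 10 totalling 571, which fits since 10 × 19 ≤ 571 ≤ 10 × 149.

19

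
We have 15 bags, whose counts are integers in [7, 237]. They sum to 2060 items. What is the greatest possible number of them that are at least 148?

Suppose k of them are at least 148. Those contribute at least 148 each and the other 15 − k at least 7 each.
So the total is at least 148k + 7(15 − k) = 105 + 141k. This must be ≤ 2060, giving k ≤ 13.
k = 13 is achieved by 13 values at 148 and 2 at 7, total 1938; add 122 to one value (staying below 148) to reach 2060.

13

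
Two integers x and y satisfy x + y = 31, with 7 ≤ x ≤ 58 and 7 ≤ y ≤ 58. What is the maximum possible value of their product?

With x + y fixed, xy peaks when the two are closest together.
Taking x = 15 and y = 16 (both in [7, 58]) gives xy = 240.

240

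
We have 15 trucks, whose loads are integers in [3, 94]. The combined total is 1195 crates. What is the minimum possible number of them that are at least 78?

Each value short of 78 is at most 77, costing at least 94 − 77 = 17 against the maximum total of 1410.
We can afford to lose at most 1410 − 1195 = 215, so at most ⌊215/17⌋ = 12 fall short, and at least 3 are ≥ 78.
Exactly 3 works: 3 values at 94 and 12 at 77 total 1206; lower one of the high values by 11 (still ≥ 78) to hit 1195.

3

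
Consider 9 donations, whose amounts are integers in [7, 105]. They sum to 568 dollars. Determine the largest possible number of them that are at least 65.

Suppose k of them are at least 65. Those contribute at least 65 each and the other 9 − k at least 7 each.
So the total is at least 65k + 7(9 − k) = 63 + 58k. This must be ≤ 568, giving k ≤ 8.
k = 8 is achieved by 8 values at 65 and 1 at 7, total 527; add 41 to one value (staying below 65) to reach 568.

8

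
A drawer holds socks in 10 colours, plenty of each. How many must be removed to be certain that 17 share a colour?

161

In the worst case you draw 16 of each of the 10 colours: 10 × 16 = 160.
One more forces 17 of some colour, so 160 + 1 = 161.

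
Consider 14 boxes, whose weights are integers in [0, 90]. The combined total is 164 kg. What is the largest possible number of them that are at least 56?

Suppose k of them are at least 56. Those contribute at least 56 each and the other 14 − k at least 0 each.
So the total is at least 56k + 0(14 − k) = 0 + 56k. This must be ≤ 164, giving k ≤ 2.
k = 2 is achieved by 2 values at 56 and 12 at 0, total 112; add 52 to one value (staying below 56) to reach 164.

2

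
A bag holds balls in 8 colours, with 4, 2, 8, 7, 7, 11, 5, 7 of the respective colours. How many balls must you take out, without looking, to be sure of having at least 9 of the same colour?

In the worst case you take as many as possible of each colour without reaching 9: 4 + 2 + 8 + 7 + 7 + 8 + 5 + 7 = 48.
The next one must give 9 of some colour, so 48 + 1 = 49.

49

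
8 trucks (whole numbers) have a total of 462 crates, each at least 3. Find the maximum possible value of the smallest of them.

57

If every one of the 8 were at least 58, the total would be at least 8 × 58 = 464 > 462.
Equality holds with 2 values of 57 and 6 values of 58.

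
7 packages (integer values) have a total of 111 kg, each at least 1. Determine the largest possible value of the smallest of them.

15

The 7 values sum to 111, so their minimum is at most ⌊111/7⌋ = 15.
Achievable: 1 of them at 15 and 6 at 16 total 111.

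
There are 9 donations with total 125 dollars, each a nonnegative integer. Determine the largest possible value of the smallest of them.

The 9 values sum to 125, so their minimum is at most ⌊125/9⌋ = 13.
Achievable: 1 of them at 13 and 8 at 14 total 125.

13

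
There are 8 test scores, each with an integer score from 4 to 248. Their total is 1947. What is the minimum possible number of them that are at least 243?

2

If only k of them are at least 243, the other 8 − k are at most 242, so the total is at most k·248 + (8 − k)·242.
This must reach 1947, so k·248 + (8 − k)·242 ≥ 1947, giving k ≥ 2.
Exactly 2 works: 2 values at 248 and 6 at 242 total 1948; lower one of the high values by 1 (still ≥ 243) to hit 1947.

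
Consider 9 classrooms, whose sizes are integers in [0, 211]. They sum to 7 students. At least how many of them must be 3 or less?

If only k of them are at most 3, the other 9 − k are at least 4, so the total is at least (9 − k)·4 + k·0.
This is ≤ 7, so (9 − k)·4 + 0k ≤ 7, which gives k ≥ 8.
Exactly 8 works: 8 values at 0 and 1 at 4 total 4; raise one of the low values by 3 (still ≤ 3) to hit 7.

8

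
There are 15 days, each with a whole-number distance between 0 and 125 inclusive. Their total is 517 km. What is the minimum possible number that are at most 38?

2

Each value above 38 is at least 39, contributing at least 39 − 0 = 39 above the floor 0.
The sum exceeds the floor total 0 by 517, so at most ⌊517/39⌋ = 13 exceed 38, and at least 2 are ≤ 38.
Exactly 2 works: 2 values at 0 and 13 at 39 total 507; raise one of the low values by 10 (still ≤ 38) to hit 517.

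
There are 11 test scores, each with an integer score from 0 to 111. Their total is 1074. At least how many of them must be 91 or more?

Suppose at most 11 − j of them reach 91; then j values are ≤ 90 and the rest ≤ 111.
The total is then ≤ 90·j + 111·(11 − j) = 1221 − 21j. For this to be ≥ 1074 we need j ≤ 7, so at least 11 − 7 = 4 must reach 91.
Exactly 4 works: 4 values at 111 and 7 at 90 total 1074.

4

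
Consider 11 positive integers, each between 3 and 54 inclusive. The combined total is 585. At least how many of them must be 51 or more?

If only k of them are at least 51, the other 11 − k are at most 50, so the total is at most k·54 + (11 − k)·50.
This must reach 585, so k·54 + (11 − k)·50 ≥ 585, giving k ≥ 9.
Exactly 9 works: 9 values at 54 and 2 at 50 total 586; lower one of the high values by 1 (still ≥ 51) to hit 585.

9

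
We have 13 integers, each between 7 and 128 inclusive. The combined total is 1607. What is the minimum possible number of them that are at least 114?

10

If only k of them are at least 114, the other 13 − k are at most 113, so the total is at most k·128 + (13 − k)·113.
This must reach 1607, so k·128 + (13 − k)·113 ≥ 1607, giving k ≥ 10.
Exactly 10 works: 10 values at 128 and 3 at 113 total 1619; lower one of the high values by 12 (still ≥ 114) to hit 1607.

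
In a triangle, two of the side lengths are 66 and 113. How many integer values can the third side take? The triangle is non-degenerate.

131

The triangle inequality gives |66 − 113| < c < 66 + 113, i.e. 47 < c < 179.
So c can be any integer from 48 to 178: 131 values.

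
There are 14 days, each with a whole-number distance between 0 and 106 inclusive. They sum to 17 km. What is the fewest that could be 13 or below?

13

If only k of them are at most 13, the other 14 − k are at least 14, so the total is at least (14 − k)·14 + k·0.
This is ≤ 17, so (14 − k)·14 + 0k ≤ 17, which gives k ≥ 13.
Exactly 13 works: 13 values at 0 and 1 at 14 total 14; raise one of the low values by 3 (still ≤ 13) to hit 17.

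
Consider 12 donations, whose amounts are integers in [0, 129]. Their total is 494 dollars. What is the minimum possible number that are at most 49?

Let j be the number exceeding 49. Then the total is ≥ 50·j + 0·(12 − j) = 0 + 50j.
So 50j ≤ 494 and j ≤ 9; hence at least 12 − 9 = 3 are ≤ 49.
Exactly 3 works: 3 values at 0 and 9 at 50 total 450; raise one of the low values by 44 (still ≤ 49) to hit 494.

3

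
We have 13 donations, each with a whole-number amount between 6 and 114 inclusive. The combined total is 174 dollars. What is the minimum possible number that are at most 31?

10

Let j be the number exceeding 31. Then the total is ≥ 32·j + 6·(13 − j) = 78 + 26j.
So 26j ≤ 96 and j ≤ 3; hence at least 13 − 3 = 10 are ≤ 31.
Exactly 10 works: 10 values at 6 and 3 at 32 total 156; raise one of the low values by 18 (still ≤ 31) to hit 174.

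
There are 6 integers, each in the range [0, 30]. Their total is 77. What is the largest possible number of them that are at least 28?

Suppose k of them are at least 28. Those contribute at least 28 each and the other 6 − k at least 0 each.
So the total is at least 28k + 0(6 − k) = 0 + 28k. This must be ≤ 77, giving k ≤ 2.
k = 2 is achieved by 2 values at 28 and 4 at 0, total 56; add 21 to one value (staying below 28) to reach 77.

2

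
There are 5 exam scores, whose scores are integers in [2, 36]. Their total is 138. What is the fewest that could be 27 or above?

1

Each value short of 27 is at most 26, costing at least 36 − 26 = 10 against the maximum total of 180.
We can afford to lose at most 180 − 138 = 42, so at most ⌊42/10⌋ = 4 fall short, and at least 1 are ≥ 27.
Exactly 1 works: 1 value at 36 and 4 at 26 total 140; lower one of the high values by 2 (still ≥ 27) to hit 138.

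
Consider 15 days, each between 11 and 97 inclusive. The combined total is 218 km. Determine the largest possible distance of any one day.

To make one day as large as possible, make the other 14 as small as possible.
The other 14 contribute at least 14 × 11 = 154, leaving at most 218 − 154 = 64.
Since 64 ≤ 97, this is achievable: one at 64 and 14 at 11.

64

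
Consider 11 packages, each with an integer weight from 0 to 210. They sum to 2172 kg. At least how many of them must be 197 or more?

2

Suppose at most 11 − j of them reach 197; then j values are ≤ 196 and the rest ≤ 210.
The total is then ≤ 196·j + 210·(11 − j) = 2310 − 14j. For this to be ≥ 2172 we need j ≤ 9, so at least 11 − 9 = 2 must reach 197.
Exactly 2 works: 2 values at 210 and 9 at 196 total 2184; lower one of the high values by 12 (still ≥ 197) to hit 2172.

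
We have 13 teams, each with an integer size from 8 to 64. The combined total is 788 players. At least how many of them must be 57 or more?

8

Suppose at most 13 − j of them reach 57; then j values are ≤ 56 and the rest ≤ 64.
The total is then ≤ 56·j + 64·(13 − j) = 832 − 8j. For this to be ≥ 788 we need j ≤ 5, so at least 13 − 5 = 8 must reach 57.
Exactly 8 works: 8 values at 64 and 5 at 56 total 792; lower one of the high values by 4 (still ≥ 57) to hit 788.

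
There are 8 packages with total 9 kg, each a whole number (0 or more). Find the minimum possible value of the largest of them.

If every one of the 8 were at most 1, the total would be at most 8 × 1 = 8 < 9.
Taking 7 copies of 1 and 1 copy of 2 gives exactly 9, so 2 is attained.

2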